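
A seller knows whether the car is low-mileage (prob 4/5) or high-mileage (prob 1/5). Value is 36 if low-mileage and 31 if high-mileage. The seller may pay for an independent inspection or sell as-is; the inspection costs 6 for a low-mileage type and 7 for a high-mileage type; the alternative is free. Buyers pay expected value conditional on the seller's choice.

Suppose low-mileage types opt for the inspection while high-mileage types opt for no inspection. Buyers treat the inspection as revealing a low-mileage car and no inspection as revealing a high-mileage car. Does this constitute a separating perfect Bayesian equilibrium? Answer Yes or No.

No

Under these beliefs, the inspection earns price 36 and no inspection earns price 31.
low-mileage: the inspection nets 36 − 6 = 30; no inspection nets 31. low-mileage would deviate to no inspection.
high-mileage: the inspection nets 36 − 7 = 29; no inspection nets 31. high-mileage prefers no inspection.
low-mileage has a profitable deviation, so the profile is not an equilibrium.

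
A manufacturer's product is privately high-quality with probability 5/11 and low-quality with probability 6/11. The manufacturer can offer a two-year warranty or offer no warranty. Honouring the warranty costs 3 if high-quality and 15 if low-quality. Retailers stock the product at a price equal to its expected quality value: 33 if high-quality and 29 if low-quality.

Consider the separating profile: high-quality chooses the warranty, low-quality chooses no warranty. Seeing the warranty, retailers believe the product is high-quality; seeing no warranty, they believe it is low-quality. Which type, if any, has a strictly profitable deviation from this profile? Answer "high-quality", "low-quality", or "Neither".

The warranty pays 33; no warranty pays 29.
high-quality: assigned the warranty, nets 33 − 3 = 30; deviating to no warranty nets 29.
low-quality: assigned no warranty, nets 29; deviating to the warranty nets 33 − 15 = 18.
Both types strictly prefer their assigned action; no profitable deviation.

Neither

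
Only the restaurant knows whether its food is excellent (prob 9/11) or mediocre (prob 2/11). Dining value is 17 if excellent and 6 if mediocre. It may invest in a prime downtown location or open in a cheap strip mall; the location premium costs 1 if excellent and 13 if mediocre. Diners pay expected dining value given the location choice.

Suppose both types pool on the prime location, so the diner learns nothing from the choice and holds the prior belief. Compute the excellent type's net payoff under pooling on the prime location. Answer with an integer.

14

Pooled price premium = 9/11·17 + 2/11·6 = 15.
excellent pays cost 1 for the prime location, so net payoff = 15 − 1 = 14.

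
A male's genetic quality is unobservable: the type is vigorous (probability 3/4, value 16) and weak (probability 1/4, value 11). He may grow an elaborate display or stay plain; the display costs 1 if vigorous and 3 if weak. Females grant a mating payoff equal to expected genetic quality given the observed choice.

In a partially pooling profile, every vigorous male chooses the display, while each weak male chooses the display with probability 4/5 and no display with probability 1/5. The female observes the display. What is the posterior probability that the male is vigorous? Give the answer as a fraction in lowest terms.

15/19

P(the display) = (3/4)·1 + (1/4)·(4/5) = 19/20.
By Bayes' rule, P(vigorous | the display) = (3/4) / (19/20) = 15/19.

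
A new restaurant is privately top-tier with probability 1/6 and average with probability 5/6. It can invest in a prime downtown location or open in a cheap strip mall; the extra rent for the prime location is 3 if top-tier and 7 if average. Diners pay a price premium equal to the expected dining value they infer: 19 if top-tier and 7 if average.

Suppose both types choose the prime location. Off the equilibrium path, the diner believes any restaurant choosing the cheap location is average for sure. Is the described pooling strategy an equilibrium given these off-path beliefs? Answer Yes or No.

No

On path, the diner holds the prior and pays 1/6·19 + 5/6·7 = 9. Off path (the cheap location), believing average, it pays 7.
top-tier: the prime location nets 9 − 3 = 6; the cheap location nets 7. top-tier would deviate.
average: the prime location nets 9 − 7 = 2; the cheap location nets 7. average would deviate.
A type deviates, so pooling fails.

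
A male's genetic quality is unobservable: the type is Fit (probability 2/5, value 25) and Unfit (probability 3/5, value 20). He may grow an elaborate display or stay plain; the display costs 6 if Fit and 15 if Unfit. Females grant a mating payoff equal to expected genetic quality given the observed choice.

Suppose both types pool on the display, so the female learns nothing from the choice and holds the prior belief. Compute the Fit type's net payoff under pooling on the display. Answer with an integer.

16

Pooled mating payoff = 2/5·25 + 3/5·20 = 22.
Fit pays cost 6 for the display, so net payoff = 22 − 6 = 16.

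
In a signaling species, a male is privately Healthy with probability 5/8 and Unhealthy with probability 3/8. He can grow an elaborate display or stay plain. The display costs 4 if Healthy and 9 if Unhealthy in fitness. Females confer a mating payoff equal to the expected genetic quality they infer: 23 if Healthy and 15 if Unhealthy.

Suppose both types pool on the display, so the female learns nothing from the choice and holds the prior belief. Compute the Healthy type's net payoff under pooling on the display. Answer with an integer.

16

Pooled mating payoff = 5/8·23 + 3/8·15 = 20.
Healthy pays cost 4 for the display, so net payoff = 20 − 4 = 16.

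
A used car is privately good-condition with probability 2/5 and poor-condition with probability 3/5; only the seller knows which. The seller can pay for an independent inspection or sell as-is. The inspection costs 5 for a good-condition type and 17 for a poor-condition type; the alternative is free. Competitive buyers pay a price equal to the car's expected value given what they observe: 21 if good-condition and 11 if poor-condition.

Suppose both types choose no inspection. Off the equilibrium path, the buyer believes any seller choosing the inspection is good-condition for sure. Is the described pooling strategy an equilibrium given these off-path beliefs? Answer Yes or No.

No

On path, the buyer holds the prior and pays 2/5·21 + 3/5·11 = 15. Off path (the inspection), believing good-condition, it pays 21.
good-condition: no inspection nets 15; the inspection nets 21 − 5 = 16. good-condition would deviate.
poor-condition: no inspection nets 15; the inspection nets 21 − 17 = 4. poor-condition stays.
A type deviates, so pooling fails.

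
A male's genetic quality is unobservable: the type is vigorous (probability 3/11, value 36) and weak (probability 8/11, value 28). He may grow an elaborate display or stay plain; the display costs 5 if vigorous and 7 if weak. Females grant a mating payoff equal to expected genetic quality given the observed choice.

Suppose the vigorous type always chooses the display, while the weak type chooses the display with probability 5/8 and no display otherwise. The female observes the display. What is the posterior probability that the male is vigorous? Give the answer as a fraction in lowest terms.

P(the display) = (3/11)·1 + (8/11)·(5/8) = 8/11.
By Bayes' rule, P(vigorous | the display) = (3/11) / (8/11) = 3/8.

3/8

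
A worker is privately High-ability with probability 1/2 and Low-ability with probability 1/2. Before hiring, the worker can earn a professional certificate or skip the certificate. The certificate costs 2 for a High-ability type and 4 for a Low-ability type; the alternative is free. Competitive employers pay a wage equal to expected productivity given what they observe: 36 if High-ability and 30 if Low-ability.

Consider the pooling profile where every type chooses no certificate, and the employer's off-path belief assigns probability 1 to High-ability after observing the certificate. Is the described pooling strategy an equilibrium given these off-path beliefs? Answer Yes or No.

No

On path, the employer holds the prior and pays 1/2·36 + 1/2·30 = 33. Off path (the certificate), believing High-ability, it pays 36.
High-ability: no certificate nets 33; the certificate nets 36 − 2 = 34. High-ability would deviate.
Low-ability: no certificate nets 33; the certificate nets 36 − 4 = 32. Low-ability stays.
A type deviates, so pooling fails.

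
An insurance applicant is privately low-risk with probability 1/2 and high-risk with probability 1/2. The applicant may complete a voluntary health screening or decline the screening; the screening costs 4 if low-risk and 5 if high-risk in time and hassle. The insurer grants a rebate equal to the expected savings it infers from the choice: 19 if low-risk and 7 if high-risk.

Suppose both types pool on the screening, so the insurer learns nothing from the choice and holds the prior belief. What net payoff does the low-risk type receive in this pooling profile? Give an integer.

Pooled rebate = 1/2·19 + 1/2·7 = 13.
low-risk pays cost 4 for the screening, so net payoff = 13 − 4 = 9.

9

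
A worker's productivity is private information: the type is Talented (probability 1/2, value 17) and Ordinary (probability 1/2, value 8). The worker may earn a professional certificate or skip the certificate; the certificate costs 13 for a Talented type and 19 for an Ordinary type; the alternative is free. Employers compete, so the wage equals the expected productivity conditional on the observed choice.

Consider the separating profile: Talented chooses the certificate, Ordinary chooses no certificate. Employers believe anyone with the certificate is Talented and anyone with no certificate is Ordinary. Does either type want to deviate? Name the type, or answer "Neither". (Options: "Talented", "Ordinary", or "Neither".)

The certificate pays 17; no certificate pays 8.
Talented: assigned the certificate, nets 17 − 13 = 4; deviating to no certificate nets 8.
Ordinary: assigned no certificate, nets 8; deviating to the certificate nets 17 − 19 = -2.
The Talented type gains 4 by deviating.

Talented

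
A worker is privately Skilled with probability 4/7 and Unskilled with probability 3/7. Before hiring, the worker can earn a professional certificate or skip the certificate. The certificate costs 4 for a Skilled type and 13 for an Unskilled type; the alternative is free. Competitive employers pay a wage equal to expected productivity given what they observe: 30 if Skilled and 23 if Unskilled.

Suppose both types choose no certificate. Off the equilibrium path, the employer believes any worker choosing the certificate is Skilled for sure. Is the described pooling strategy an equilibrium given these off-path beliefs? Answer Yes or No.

Yes

On path, the employer holds the prior and pays 4/7·30 + 3/7·23 = 27. Off path (the certificate), believing Skilled, it pays 30.
Skilled: no certificate nets 27; the certificate nets 30 − 4 = 26. Skilled stays.
Unskilled: no certificate nets 27; the certificate nets 30 − 13 = 17. Unskilled stays.
No type deviates, so pooling is sustained.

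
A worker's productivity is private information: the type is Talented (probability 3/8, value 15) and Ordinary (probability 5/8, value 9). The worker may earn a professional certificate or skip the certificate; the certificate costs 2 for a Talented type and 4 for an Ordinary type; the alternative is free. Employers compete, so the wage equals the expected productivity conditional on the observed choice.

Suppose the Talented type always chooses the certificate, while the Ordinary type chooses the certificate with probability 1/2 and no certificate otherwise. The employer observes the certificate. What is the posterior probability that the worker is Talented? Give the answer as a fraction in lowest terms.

P(the certificate) = (3/8)·1 + (5/8)·(1/2) = 11/16.
By Bayes' rule, P(Talented | the certificate) = (3/8) / (11/16) = 6/11.

6/11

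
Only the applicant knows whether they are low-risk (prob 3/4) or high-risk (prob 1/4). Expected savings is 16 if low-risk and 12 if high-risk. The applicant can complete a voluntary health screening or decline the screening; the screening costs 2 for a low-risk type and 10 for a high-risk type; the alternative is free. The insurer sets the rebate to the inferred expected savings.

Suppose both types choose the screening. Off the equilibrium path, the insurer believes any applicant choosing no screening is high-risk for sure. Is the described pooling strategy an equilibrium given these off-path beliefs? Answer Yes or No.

No

On path, the insurer holds the prior and pays 3/4·16 + 1/4·12 = 15. Off path (no screening), believing high-risk, it pays 12.
low-risk: the screening nets 15 − 2 = 13; no screening nets 12. low-risk stays.
high-risk: the screening nets 15 − 10 = 5; no screening nets 12. high-risk would deviate.
A type deviates, so pooling fails.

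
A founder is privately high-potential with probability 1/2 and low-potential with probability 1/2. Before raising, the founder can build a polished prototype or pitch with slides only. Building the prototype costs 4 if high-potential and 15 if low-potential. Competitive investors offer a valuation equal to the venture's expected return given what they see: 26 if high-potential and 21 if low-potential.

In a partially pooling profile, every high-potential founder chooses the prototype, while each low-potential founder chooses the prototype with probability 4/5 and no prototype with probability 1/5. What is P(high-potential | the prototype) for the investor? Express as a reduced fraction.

5/9

P(the prototype) = (1/2)·1 + (1/2)·(4/5) = 9/10.
By Bayes' rule, P(high-potential | the prototype) = (1/2) / (9/10) = 5/9.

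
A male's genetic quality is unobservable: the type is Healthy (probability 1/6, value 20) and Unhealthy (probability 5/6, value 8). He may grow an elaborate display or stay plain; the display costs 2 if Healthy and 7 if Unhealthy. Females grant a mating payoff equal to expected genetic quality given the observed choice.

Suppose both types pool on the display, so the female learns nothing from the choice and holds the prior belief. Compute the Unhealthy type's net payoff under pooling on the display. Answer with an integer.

Pooled mating payoff = 1/6·20 + 5/6·8 = 10.
Unhealthy pays cost 7 for the display, so net payoff = 10 − 7 = 3.

3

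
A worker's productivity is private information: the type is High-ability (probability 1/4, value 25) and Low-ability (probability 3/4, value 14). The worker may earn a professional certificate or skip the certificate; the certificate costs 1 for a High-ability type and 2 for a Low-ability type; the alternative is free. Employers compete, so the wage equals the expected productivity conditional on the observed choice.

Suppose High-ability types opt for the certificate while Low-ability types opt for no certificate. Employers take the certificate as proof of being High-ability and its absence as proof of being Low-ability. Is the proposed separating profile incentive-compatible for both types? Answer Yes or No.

No

Under these beliefs, the certificate earns wage 25 and no certificate earns wage 14.
High-ability: the certificate nets 25 − 1 = 24; no certificate nets 14. High-ability prefers the certificate.
Low-ability: the certificate nets 25 − 2 = 23; no certificate nets 14. Low-ability would deviate to the certificate.
Low-ability has a profitable deviation, so the profile is not an equilibrium.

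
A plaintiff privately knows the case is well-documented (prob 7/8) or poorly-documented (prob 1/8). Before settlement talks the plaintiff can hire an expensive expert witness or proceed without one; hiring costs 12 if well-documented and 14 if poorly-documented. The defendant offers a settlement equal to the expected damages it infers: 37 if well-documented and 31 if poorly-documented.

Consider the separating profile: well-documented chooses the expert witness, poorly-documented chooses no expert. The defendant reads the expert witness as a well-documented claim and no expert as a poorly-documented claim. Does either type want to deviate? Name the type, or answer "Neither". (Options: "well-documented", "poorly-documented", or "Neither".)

The expert witness pays 37; no expert pays 31.
well-documented: assigned the expert witness, nets 37 − 12 = 25; deviating to no expert nets 31.
poorly-documented: assigned no expert, nets 31; deviating to the expert witness nets 37 − 14 = 23.
The well-documented type gains 6 by deviating.

well-documented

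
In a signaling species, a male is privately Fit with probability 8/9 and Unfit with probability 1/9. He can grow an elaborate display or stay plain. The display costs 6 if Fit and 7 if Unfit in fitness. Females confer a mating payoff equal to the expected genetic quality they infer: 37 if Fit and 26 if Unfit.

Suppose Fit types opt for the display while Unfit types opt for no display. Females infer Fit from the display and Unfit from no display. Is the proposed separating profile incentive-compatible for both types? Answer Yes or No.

Under these beliefs, the display earns mating payoff 37 and no display earns mating payoff 26.
Fit: the display nets 37 − 6 = 31; no display nets 26. Fit prefers the display.
Unfit: the display nets 37 − 7 = 30; no display nets 26. Unfit would deviate to the display.
Unfit has a profitable deviation, so the profile is not an equilibrium.

No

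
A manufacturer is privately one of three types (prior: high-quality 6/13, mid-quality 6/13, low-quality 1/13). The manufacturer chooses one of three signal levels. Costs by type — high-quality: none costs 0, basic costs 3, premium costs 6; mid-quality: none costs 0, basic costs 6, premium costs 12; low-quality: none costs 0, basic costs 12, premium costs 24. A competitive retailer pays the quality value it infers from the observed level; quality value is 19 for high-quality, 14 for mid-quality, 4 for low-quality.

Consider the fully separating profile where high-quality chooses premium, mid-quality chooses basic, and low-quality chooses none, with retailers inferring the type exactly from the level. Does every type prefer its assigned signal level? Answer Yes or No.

Separating prices: premium → 19, basic → 14, none → 4.
high-quality (assigned premium): none: 4 − 0 = 4; basic: 14 − 3 = 11; premium: 19 − 6 = 13. high-quality stays.
mid-quality (assigned basic): none: 4 − 0 = 4; basic: 14 − 6 = 8; premium: 19 − 12 = 7. mid-quality stays.
low-quality (assigned none): none: 4 − 0 = 4; basic: 14 − 12 = 2; premium: 19 − 24 = -5. low-quality stays.
Every type prefers its assigned level; separation holds.

Yes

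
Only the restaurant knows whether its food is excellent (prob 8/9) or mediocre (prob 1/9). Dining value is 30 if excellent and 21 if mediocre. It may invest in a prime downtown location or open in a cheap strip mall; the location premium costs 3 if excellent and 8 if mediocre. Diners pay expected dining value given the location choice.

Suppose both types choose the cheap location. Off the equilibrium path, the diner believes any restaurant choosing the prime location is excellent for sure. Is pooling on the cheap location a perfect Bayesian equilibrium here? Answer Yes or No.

Yes

On path, the diner holds the prior and pays 8/9·30 + 1/9·21 = 29. Off path (the prime location), believing excellent, it pays 30.
excellent: the cheap location nets 29; the prime location nets 30 − 3 = 27. excellent stays.
mediocre: the cheap location nets 29; the prime location nets 30 − 8 = 22. mediocre stays.
No type deviates, so pooling is sustained.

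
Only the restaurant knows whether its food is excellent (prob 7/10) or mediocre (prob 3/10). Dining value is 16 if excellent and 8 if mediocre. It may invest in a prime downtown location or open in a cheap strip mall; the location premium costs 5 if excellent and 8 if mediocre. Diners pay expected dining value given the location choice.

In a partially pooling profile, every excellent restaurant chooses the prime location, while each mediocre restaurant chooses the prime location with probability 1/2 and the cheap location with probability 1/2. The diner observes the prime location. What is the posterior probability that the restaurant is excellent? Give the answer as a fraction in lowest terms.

14/17

P(the prime location) = (7/10)·1 + (3/10)·(1/2) = 17/20.
By Bayes' rule, P(excellent | the prime location) = (7/10) / (17/20) = 14/17.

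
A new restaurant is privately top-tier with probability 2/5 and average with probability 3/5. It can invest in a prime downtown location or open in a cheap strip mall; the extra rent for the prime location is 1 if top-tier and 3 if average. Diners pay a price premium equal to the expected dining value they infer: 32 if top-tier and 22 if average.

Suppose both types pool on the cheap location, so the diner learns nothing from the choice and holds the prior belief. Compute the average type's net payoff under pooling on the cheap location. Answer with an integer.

26

Pooled price premium = 2/5·32 + 3/5·22 = 26.
average pays no cost for the cheap location, so net payoff = 26.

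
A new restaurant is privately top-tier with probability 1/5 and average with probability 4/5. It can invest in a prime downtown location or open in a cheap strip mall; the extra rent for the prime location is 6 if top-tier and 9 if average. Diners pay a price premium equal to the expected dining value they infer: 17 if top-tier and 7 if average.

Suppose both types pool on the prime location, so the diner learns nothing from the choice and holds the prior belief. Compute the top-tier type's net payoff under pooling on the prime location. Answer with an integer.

3

Pooled price premium = 1/5·17 + 4/5·7 = 9.
top-tier pays cost 6 for the prime location, so net payoff = 9 − 6 = 3.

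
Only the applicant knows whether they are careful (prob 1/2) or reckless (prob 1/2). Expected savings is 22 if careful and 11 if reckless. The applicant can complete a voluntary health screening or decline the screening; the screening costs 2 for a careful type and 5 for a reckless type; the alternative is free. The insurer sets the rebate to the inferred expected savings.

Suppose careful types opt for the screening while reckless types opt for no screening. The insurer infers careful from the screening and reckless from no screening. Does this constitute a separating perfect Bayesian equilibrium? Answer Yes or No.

Under these beliefs, the screening earns rebate 22 and no screening earns rebate 11.
careful: the screening nets 22 − 2 = 20; no screening nets 11. careful prefers the screening.
reckless: the screening nets 22 − 5 = 17; no screening nets 11. reckless would deviate to the screening.
reckless has a profitable deviation, so the profile is not an equilibrium.

No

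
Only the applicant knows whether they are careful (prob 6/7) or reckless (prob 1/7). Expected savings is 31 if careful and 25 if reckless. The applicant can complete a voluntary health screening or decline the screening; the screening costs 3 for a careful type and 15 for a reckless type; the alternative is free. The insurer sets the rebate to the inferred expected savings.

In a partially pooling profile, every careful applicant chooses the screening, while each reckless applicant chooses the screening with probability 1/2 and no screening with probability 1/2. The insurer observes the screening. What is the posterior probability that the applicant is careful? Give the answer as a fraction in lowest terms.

P(the screening) = (6/7)·1 + (1/7)·(1/2) = 13/14.
By Bayes' rule, P(careful | the screening) = (6/7) / (13/14) = 12/13.

12/13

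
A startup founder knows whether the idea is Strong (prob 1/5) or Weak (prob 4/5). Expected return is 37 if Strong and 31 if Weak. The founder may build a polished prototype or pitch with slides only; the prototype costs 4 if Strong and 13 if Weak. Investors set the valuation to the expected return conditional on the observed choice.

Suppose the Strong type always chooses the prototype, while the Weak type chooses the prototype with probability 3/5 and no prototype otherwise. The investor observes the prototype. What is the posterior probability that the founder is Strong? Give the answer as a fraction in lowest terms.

5/17

P(the prototype) = (1/5)·1 + (4/5)·(3/5) = 17/25.
By Bayes' rule, P(Strong | the prototype) = (1/5) / (17/25) = 5/17.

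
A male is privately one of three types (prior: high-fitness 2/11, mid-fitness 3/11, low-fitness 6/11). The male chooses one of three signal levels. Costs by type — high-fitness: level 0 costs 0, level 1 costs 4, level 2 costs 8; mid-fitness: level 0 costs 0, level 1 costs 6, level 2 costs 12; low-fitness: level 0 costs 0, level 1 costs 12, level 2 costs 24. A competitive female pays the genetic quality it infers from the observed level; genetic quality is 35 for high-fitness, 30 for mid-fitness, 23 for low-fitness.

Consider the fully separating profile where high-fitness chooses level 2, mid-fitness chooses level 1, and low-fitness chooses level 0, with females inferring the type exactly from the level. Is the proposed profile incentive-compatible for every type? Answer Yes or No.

Yes

Separating mating payoffs: level 2 → 35, level 1 → 30, level 0 → 23.
high-fitness (assigned level 2): level 0: 23 − 0 = 23; level 1: 30 − 4 = 26; level 2: 35 − 8 = 27. high-fitness stays.
mid-fitness (assigned level 1): level 0: 23 − 0 = 23; level 1: 30 − 6 = 24; level 2: 35 − 12 = 23. mid-fitness stays.
low-fitness (assigned level 0): level 0: 23 − 0 = 23; level 1: 30 − 12 = 18; level 2: 35 − 24 = 11. low-fitness stays.
Every type prefers its assigned level; separation holds.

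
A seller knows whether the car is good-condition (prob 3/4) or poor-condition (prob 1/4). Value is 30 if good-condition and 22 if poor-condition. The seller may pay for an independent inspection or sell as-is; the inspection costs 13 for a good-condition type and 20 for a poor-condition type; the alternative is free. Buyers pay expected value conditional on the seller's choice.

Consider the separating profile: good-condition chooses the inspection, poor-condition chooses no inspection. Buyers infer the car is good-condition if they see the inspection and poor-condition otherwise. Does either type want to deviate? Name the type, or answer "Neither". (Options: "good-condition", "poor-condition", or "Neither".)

good-condition

The inspection pays 30; no inspection pays 22.
good-condition: assigned the inspection, nets 30 − 13 = 17; deviating to no inspection nets 22.
poor-condition: assigned no inspection, nets 22; deviating to the inspection nets 30 − 20 = 10.
The good-condition type gains 5 by deviating.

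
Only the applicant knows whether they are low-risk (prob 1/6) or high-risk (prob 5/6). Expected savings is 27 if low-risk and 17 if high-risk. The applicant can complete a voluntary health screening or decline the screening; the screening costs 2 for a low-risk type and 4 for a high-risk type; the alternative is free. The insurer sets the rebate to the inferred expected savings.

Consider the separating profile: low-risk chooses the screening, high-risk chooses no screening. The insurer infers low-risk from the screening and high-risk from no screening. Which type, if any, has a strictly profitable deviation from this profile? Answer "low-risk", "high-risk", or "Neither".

The screening pays 27; no screening pays 17.
low-risk: assigned the screening, nets 27 − 2 = 25; deviating to no screening nets 17.
high-risk: assigned no screening, nets 17; deviating to the screening nets 27 − 4 = 23.
The high-risk type gains 6 by deviating.

high-risk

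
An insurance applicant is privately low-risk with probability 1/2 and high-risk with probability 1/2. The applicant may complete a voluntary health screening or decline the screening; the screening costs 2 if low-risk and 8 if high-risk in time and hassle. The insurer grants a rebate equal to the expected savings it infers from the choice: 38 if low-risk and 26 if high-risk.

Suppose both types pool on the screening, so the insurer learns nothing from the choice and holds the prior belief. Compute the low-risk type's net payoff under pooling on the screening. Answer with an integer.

Pooled rebate = 1/2·38 + 1/2·26 = 32.
low-risk pays cost 2 for the screening, so net payoff = 32 − 2 = 30.

30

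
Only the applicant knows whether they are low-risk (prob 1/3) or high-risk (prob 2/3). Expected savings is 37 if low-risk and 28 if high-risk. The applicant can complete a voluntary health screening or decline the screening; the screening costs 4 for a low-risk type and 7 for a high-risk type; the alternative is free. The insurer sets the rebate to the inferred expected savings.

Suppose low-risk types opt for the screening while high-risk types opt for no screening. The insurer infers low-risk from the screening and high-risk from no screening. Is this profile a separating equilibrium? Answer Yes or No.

No

Under these beliefs, the screening earns rebate 37 and no screening earns rebate 28.
low-risk: the screening nets 37 − 4 = 33; no screening nets 28. low-risk prefers the screening.
high-risk: the screening nets 37 − 7 = 30; no screening nets 28. high-risk would deviate to the screening.
high-risk has a profitable deviation, so the profile is not an equilibrium.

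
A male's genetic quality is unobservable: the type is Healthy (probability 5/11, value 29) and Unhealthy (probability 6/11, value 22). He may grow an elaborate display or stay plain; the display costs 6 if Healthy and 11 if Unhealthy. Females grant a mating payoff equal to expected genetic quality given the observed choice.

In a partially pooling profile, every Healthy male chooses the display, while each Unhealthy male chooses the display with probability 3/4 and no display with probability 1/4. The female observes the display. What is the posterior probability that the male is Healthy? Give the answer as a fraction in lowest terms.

10/19

P(the display) = (5/11)·1 + (6/11)·(3/4) = 19/22.
By Bayes' rule, P(Healthy | the display) = (5/11) / (19/22) = 10/19.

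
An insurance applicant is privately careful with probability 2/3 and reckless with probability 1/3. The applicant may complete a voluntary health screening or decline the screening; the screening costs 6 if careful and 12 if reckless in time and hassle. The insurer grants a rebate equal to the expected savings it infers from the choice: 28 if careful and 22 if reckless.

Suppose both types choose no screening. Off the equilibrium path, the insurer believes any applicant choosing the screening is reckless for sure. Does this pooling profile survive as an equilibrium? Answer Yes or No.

Yes

On path, the insurer holds the prior and pays 2/3·28 + 1/3·22 = 26. Off path (the screening), believing reckless, it pays 22.
careful: no screening nets 26; the screening nets 22 − 6 = 16. careful stays.
reckless: no screening nets 26; the screening nets 22 − 12 = 10. reckless stays.
No type deviates, so pooling is sustained.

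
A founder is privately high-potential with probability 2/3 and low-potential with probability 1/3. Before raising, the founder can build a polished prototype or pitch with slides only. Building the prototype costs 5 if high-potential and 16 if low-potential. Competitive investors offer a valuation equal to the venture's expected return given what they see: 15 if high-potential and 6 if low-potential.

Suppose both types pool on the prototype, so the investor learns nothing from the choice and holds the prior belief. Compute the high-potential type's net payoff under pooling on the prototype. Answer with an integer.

Pooled valuation = 2/3·15 + 1/3·6 = 12.
high-potential pays cost 5 for the prototype, so net payoff = 12 − 5 = 7.

7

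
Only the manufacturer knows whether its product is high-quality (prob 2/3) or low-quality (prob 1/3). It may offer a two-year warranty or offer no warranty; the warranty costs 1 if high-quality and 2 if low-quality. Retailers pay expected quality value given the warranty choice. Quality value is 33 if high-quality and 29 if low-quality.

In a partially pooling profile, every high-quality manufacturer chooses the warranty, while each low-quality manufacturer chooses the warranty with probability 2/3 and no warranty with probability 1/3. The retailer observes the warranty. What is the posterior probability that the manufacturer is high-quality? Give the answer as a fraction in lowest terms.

3/4

P(the warranty) = (2/3)·1 + (1/3)·(2/3) = 8/9.
By Bayes' rule, P(high-quality | the warranty) = (2/3) / (8/9) = 3/4.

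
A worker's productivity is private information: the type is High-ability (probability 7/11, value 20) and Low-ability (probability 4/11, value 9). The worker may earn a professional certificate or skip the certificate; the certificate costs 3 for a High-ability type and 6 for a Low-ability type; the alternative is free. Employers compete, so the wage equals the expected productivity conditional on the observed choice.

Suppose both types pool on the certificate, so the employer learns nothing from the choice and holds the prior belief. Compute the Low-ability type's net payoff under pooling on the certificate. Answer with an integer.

10

Pooled wage = 7/11·20 + 4/11·9 = 16.
Low-ability pays cost 6 for the certificate, so net payoff = 16 − 6 = 10.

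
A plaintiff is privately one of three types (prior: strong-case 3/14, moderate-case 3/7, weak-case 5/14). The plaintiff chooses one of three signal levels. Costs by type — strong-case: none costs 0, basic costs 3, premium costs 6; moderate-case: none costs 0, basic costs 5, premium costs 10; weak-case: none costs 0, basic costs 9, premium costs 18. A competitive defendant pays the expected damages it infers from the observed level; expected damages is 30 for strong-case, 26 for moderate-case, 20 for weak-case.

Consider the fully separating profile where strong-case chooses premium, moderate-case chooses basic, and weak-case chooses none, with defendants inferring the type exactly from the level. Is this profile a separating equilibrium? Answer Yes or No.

Separating settlements: premium → 30, basic → 26, none → 20.
strong-case (assigned premium): none: 20 − 0 = 20; basic: 26 − 3 = 23; premium: 30 − 6 = 24. strong-case stays.
moderate-case (assigned basic): none: 20 − 0 = 20; basic: 26 − 5 = 21; premium: 30 − 10 = 20. moderate-case stays.
weak-case (assigned none): none: 20 − 0 = 20; basic: 26 − 9 = 17; premium: 30 − 18 = 12. weak-case stays.
Every type prefers its assigned level; separation holds.

Yes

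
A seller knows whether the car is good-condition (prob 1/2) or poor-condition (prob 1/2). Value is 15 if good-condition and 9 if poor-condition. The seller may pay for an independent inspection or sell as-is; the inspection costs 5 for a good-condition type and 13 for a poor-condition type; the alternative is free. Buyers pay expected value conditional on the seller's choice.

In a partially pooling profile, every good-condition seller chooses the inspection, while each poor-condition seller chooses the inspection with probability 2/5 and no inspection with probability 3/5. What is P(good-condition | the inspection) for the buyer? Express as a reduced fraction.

5/7

P(the inspection) = (1/2)·1 + (1/2)·(2/5) = 7/10.
By Bayes' rule, P(good-condition | the inspection) = (1/2) / (7/10) = 5/7.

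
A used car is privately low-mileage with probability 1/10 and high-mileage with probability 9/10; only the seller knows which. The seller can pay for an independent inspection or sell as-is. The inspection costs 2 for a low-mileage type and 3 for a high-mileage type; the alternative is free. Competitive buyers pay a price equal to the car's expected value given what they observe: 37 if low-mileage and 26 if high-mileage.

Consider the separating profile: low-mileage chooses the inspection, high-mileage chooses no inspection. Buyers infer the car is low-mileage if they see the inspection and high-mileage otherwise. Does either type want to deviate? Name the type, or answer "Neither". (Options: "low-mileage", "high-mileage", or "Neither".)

The inspection pays 37; no inspection pays 26.
low-mileage: assigned the inspection, nets 37 − 2 = 35; deviating to no inspection nets 26.
high-mileage: assigned no inspection, nets 26; deviating to the inspection nets 37 − 3 = 34.
The high-mileage type gains 8 by deviating.

high-mileage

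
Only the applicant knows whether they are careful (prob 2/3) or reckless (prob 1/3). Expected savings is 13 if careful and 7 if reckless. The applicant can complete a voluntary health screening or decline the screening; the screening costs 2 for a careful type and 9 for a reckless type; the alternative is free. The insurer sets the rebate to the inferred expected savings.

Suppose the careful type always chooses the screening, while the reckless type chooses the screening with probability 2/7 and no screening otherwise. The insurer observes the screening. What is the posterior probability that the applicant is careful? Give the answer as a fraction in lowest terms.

7/8

P(the screening) = (2/3)·1 + (1/3)·(2/7) = 16/21.
By Bayes' rule, P(careful | the screening) = (2/3) / (16/21) = 7/8.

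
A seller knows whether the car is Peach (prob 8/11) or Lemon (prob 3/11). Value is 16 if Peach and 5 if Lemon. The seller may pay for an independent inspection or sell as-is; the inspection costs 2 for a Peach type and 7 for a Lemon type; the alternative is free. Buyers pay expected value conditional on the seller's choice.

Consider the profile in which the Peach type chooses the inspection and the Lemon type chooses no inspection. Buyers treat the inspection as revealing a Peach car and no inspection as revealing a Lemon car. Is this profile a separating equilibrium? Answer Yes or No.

Under these beliefs, the inspection earns price 16 and no inspection earns price 5.
Peach: the inspection nets 16 − 2 = 14; no inspection nets 5. Peach prefers the inspection.
Lemon: the inspection nets 16 − 7 = 9; no inspection nets 5. Lemon would deviate to the inspection.
Lemon has a profitable deviation, so the profile is not an equilibrium.

No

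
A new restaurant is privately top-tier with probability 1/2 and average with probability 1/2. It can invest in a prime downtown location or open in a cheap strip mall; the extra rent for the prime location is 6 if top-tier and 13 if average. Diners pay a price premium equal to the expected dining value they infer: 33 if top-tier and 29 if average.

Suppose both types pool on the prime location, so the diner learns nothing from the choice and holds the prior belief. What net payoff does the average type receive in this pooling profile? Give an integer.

Pooled price premium = 1/2·33 + 1/2·29 = 31.
average pays cost 13 for the prime location, so net payoff = 31 − 13 = 18.

18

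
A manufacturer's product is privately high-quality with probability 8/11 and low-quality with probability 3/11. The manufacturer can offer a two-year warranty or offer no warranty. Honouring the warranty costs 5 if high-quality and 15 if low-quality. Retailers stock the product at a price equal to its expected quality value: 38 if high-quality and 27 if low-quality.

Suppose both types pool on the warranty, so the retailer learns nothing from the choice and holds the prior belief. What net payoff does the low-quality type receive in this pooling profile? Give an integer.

Pooled price = 8/11·38 + 3/11·27 = 35.
low-quality pays cost 15 for the warranty, so net payoff = 35 − 15 = 20.

20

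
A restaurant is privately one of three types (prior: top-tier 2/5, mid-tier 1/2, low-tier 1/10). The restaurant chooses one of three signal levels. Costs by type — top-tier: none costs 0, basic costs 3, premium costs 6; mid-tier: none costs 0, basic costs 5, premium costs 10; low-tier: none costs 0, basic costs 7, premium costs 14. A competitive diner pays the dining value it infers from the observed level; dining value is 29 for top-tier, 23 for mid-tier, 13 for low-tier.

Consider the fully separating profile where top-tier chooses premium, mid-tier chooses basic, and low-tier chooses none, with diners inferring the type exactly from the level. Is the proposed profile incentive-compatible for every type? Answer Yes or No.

No

Separating price premiums: premium → 29, basic → 23, none → 13.
top-tier (assigned premium): none: 13 − 0 = 13; basic: 23 − 3 = 20; premium: 29 − 6 = 23. top-tier stays.
mid-tier (assigned basic): none: 13 − 0 = 13; basic: 23 − 5 = 18; premium: 29 − 10 = 19. mid-tier prefers premium.
low-tier (assigned none): none: 13 − 0 = 13; basic: 23 − 7 = 16; premium: 29 − 14 = 15. low-tier prefers basic.
At least one type deviates; the separating profile fails.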